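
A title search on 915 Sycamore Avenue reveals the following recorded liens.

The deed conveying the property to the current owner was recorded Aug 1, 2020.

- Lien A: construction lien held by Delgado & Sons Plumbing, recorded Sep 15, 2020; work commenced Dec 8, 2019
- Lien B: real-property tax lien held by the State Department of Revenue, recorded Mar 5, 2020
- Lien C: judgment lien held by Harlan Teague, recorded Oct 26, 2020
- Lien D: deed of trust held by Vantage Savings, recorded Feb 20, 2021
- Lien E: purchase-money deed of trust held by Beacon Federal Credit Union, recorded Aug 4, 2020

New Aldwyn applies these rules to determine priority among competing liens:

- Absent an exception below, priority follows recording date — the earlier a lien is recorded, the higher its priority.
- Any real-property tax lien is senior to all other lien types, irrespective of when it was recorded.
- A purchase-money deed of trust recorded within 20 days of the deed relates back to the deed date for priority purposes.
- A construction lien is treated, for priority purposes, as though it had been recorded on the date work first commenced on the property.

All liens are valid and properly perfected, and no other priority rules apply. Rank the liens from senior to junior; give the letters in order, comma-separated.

First, effective dates: A's effective date is Dec 8, 2019, when work began; E was recorded within the 20-day window, so its effective date is the deed date Aug 1, 2020.
As a real-property tax lien, B is senior to every other lien.
Remaining liens by effective date: A (Dec 8, 2019), E (Aug 1, 2020), C (Oct 26, 2020), D (Feb 20, 2021).

B, A, E, C, D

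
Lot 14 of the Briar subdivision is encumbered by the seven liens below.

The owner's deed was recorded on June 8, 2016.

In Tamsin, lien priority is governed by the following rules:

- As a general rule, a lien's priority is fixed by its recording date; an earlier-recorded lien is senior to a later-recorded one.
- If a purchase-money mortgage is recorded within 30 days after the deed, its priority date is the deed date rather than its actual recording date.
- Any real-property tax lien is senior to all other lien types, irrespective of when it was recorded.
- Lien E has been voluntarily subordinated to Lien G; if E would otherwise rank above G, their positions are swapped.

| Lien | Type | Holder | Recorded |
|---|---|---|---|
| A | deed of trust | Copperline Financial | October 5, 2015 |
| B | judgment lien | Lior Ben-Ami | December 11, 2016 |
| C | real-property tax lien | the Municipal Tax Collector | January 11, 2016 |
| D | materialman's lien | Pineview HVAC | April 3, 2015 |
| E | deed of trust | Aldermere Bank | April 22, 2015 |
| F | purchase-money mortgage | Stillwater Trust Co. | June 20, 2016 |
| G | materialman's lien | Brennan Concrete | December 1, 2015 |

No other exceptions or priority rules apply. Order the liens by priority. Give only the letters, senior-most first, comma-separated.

First, effective dates: F relates back to the deed date June 8, 2016.
C is a real-property tax lien, so it outranks all other liens regardless of date.
Among the remaining liens, by effective date: D (April 3, 2015), E (April 22, 2015), A (October 5, 2015), G (December 1, 2015), F (June 8, 2016), B (December 11, 2016).
The subordination applies — E was senior to G — so E and G swap.

C, D, G, A, E, F, B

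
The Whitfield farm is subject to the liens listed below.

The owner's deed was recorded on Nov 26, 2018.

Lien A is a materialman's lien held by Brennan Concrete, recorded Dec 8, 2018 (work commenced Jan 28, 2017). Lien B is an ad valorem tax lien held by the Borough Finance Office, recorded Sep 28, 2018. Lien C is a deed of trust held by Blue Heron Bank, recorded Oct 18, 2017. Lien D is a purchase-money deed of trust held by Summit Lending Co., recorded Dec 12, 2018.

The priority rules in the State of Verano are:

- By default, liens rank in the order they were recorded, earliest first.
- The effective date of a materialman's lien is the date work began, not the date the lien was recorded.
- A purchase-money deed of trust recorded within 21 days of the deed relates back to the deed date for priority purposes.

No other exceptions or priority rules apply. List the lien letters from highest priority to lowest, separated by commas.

First, effective dates: A relates back to Jan 28, 2017 (work commenced); D relates back to the deed date Nov 26, 2018.
Sorted by effective date: A (Jan 28, 2017), C (Oct 18, 2017), B (Sep 28, 2018), D (Nov 26, 2018).

A, C, B, D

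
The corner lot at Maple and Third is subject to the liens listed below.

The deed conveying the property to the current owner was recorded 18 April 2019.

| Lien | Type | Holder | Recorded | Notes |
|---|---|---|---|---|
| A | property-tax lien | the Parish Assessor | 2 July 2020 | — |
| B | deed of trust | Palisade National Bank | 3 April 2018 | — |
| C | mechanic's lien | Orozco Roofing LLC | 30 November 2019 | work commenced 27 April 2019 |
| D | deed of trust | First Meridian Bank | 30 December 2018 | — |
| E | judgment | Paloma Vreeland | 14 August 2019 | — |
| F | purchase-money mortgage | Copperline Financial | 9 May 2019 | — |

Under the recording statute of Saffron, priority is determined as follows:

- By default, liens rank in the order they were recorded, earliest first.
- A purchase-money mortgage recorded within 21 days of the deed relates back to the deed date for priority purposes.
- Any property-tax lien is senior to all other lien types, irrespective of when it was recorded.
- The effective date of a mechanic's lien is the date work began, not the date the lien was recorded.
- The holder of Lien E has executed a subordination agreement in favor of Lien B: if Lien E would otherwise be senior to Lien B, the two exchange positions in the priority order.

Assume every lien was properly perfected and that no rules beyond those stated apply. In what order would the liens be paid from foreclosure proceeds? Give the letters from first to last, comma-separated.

A, B, D, F, C, E

Effective dates: C is treated as recorded 27 April 2019, the work-commencement date; F was recorded within the 21-day window, so its effective date is the deed date 18 April 2019.
A is a property-tax lien and takes priority over every other lien.
Among the remaining liens, by effective date: B (3 April 2018), D (30 December 2018), F (18 April 2019), C (27 April 2019), E (14 August 2019).
E already ranks below B; the subordination has no effect.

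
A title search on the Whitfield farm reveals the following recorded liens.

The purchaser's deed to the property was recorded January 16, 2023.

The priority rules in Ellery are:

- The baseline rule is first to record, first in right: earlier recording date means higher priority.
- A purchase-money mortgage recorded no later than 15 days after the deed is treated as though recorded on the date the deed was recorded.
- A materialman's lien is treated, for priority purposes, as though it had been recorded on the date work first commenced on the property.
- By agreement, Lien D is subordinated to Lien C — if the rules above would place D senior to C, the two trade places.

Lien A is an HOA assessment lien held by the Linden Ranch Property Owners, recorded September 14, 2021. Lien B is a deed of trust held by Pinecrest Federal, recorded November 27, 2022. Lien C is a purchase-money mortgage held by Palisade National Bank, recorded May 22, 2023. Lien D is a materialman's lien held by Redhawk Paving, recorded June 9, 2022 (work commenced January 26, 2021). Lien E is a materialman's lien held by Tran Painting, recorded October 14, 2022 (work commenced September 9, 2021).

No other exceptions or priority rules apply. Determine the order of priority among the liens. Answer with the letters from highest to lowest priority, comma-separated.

Effective dates: C was recorded 126 days after the deed, outside the 15-day window, so it keeps its recording date; D relates back to January 26, 2021 (work commenced); E is treated as recorded September 9, 2021, the work-commencement date.
By effective date, earliest first: D (January 26, 2021), E (September 9, 2021), A (September 14, 2021), B (November 27, 2022), C (May 22, 2023).
Because D would otherwise rank above C, the subordination swaps them.

C, E, A, B, D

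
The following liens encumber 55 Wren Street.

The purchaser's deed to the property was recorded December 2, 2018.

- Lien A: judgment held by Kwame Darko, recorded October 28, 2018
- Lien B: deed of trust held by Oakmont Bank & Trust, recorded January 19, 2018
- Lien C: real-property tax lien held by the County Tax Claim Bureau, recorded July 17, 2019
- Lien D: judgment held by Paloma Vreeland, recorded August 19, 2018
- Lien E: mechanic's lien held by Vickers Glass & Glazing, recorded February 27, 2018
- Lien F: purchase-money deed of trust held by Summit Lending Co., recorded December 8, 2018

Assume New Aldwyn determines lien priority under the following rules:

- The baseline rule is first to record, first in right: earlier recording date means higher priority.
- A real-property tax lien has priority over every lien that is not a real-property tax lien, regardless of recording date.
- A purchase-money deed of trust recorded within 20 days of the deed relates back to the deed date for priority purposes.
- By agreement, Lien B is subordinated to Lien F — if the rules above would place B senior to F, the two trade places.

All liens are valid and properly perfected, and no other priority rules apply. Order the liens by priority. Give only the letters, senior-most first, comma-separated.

C, F, E, D, A, B

Effective dates after the stated exceptions: F's effective date is the deed date, December 2, 2018.
C is a real-property tax lien, so it outranks all other liens regardless of date.
Among the remaining liens, by effective date: B (January 19, 2018), E (February 27, 2018), D (August 19, 2018), A (October 28, 2018), F (December 2, 2018).
The subordination applies — B was senior to F — so B and F swap.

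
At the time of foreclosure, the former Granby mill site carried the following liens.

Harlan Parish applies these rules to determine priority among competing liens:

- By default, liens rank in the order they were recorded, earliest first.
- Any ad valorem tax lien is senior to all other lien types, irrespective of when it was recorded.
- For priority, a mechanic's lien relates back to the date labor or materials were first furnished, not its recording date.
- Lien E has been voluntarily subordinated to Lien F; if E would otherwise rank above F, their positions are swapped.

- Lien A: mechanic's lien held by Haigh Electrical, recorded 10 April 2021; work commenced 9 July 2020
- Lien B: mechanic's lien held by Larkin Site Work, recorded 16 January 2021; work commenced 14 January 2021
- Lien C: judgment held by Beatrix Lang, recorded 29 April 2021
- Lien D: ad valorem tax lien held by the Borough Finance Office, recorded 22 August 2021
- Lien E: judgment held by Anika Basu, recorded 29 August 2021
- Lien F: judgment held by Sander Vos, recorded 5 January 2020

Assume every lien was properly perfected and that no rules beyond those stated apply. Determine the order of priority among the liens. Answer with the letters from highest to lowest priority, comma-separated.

D, F, A, B, C, E

Effective dates after the stated exceptions: A relates back to 9 July 2020 (work commenced); B relates back to 14 January 2021 (work commenced).
D is an ad valorem tax lien, so it outranks all other liens regardless of date.
Remaining liens by effective date: F (5 January 2020), A (9 July 2020), B (14 January 2021), C (29 April 2021), E (29 August 2021).
E already ranks below F; the subordination has no effect.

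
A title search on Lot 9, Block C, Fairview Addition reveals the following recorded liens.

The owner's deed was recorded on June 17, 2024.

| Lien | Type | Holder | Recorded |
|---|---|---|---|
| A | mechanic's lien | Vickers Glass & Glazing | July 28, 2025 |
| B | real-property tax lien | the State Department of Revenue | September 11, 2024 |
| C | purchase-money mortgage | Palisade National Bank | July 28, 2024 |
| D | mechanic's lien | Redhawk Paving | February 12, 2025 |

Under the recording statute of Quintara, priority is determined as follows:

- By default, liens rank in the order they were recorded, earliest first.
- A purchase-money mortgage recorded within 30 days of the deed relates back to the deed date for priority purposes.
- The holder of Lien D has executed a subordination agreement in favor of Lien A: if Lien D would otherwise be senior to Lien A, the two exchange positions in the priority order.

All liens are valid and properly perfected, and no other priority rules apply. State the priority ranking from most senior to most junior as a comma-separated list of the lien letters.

Effective dates: C missed the 30-day window (41 days after the deed), so its recording date stands.
Sorted by effective date: C (July 28, 2024), B (September 11, 2024), D (February 12, 2025), A (July 28, 2025).
Because D would otherwise rank above A, the subordination swaps them.

C, B, A, D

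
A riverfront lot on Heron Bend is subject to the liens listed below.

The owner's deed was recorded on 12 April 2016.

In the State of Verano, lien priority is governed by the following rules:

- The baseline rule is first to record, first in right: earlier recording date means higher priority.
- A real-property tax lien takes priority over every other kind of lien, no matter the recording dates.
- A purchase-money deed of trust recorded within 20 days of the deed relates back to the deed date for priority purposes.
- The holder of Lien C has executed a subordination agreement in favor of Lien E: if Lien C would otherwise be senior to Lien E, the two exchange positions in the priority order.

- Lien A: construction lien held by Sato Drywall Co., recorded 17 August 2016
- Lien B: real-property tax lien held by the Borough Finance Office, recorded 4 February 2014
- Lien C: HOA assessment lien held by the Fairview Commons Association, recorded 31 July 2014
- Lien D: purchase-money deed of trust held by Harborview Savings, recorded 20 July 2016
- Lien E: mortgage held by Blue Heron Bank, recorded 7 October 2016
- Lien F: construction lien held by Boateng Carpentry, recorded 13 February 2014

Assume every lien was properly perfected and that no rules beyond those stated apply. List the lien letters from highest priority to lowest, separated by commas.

B, F, E, D, A, C

First, effective dates: D missed the 20-day window (99 days after the deed), so its recording date stands.
As a real-property tax lien, B is senior to every other lien.
Ordering the rest by effective date: F (13 February 2014), C (31 July 2014), D (20 July 2016), A (17 August 2016), E (7 October 2016).
C would otherwise be senior to E, so under the subordination agreement C and E exchange positions.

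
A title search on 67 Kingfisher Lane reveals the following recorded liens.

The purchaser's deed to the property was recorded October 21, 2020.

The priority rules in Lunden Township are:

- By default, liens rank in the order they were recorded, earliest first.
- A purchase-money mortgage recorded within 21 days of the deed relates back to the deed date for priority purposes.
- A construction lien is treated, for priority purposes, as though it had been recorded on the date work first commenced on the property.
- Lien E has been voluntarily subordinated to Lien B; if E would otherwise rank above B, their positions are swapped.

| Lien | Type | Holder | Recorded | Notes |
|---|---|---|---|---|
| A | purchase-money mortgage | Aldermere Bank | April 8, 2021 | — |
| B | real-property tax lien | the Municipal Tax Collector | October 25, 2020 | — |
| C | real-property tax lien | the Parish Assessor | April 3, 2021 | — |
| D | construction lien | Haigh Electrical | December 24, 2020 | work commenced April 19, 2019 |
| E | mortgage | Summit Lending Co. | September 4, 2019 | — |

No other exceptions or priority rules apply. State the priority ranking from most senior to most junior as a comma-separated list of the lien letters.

D, B, E, C, A

Effective dates: A missed the 21-day window (169 days after the deed), so its recording date stands; D is treated as recorded April 19, 2019, the work-commencement date.
By effective date, earliest first: D (April 19, 2019), E (September 4, 2019), B (October 25, 2020), C (April 3, 2021), A (April 8, 2021).
E is senior to B before the subordination, so the two trade places.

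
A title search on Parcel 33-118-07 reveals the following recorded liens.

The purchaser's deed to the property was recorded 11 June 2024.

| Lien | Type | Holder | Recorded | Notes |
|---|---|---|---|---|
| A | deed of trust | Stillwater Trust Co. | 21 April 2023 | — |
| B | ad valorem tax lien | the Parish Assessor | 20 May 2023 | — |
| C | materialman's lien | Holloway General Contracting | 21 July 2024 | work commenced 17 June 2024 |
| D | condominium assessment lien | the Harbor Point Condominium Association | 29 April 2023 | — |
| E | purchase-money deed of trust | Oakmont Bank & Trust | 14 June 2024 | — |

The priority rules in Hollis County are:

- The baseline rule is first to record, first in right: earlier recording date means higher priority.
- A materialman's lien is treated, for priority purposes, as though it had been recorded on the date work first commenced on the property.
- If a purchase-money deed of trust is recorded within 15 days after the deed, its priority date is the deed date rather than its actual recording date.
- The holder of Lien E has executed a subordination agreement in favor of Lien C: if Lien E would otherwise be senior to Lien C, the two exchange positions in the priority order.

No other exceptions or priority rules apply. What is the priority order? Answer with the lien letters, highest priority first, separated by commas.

Effective dates: C is treated as recorded 17 June 2024, the work-commencement date; E's effective date is the deed date, 11 June 2024.
By effective date: A (21 April 2023), D (29 April 2023), B (20 May 2023), E (11 June 2024), C (17 June 2024).
E would otherwise be senior to C, so under the subordination agreement E and C exchange positions.

A, D, B, C, E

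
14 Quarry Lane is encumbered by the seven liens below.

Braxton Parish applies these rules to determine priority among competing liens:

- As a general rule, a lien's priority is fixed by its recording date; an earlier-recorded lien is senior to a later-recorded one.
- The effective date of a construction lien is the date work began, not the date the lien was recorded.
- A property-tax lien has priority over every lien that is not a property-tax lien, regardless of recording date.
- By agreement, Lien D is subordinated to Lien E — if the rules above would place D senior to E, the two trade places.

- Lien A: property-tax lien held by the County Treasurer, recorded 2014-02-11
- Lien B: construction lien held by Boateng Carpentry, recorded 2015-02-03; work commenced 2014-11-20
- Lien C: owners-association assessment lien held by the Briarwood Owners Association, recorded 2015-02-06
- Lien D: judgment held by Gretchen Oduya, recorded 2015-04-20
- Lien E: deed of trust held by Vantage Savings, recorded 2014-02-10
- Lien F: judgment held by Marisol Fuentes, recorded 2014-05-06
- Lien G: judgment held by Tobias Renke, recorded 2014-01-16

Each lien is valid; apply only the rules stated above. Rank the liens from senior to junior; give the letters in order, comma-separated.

A, G, E, F, B, C, D

Adjusting effective dates: B relates back to 2014-11-20 (work commenced).
As a property-tax lien, A is senior to every other lien.
The other liens, earliest effective date first: G (2014-01-16), E (2014-02-10), F (2014-05-06), B (2014-11-20), C (2015-02-06), D (2015-04-20).
D is already junior to E, so the subordination agreement changes nothing.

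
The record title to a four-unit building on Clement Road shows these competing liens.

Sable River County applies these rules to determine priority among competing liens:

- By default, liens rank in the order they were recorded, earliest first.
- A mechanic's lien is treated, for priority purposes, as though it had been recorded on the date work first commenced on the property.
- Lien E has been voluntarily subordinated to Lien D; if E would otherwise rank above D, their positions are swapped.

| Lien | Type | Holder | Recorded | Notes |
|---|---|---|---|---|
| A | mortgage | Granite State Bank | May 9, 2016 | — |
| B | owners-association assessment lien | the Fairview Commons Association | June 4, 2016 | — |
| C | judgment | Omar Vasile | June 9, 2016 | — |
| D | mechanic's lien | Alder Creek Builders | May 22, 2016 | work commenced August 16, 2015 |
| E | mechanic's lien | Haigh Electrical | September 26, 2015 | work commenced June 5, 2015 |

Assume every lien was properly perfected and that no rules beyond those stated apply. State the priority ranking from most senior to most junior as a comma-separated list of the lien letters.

Adjusting effective dates: D is treated as recorded August 16, 2015, the work-commencement date; E is treated as recorded June 5, 2015, the work-commencement date.
Ordering by effective date: E (June 5, 2015), D (August 16, 2015), A (May 9, 2016), B (June 4, 2016), C (June 9, 2016).
E would otherwise be senior to D, so under the subordination agreement E and D exchange positions.

D, E, A, B, C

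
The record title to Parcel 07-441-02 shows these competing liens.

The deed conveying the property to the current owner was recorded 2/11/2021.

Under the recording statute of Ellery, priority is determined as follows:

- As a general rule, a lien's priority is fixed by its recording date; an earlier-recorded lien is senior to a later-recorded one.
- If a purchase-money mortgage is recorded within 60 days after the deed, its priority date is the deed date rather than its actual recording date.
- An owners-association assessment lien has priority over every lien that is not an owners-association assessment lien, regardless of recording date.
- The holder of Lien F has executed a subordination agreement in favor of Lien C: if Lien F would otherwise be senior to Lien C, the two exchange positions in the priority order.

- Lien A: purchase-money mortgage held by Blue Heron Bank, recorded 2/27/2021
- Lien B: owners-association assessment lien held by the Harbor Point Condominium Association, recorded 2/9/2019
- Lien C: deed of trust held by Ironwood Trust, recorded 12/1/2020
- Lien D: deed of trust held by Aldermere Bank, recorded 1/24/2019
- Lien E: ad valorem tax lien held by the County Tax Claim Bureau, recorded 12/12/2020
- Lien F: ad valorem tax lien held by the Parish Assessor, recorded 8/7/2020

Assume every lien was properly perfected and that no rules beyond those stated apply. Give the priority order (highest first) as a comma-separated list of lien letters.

B, D, C, F, E, A

First, effective dates: A relates back to the deed date 2/11/2021.
B is an owners-association assessment lien, so it outranks all other liens regardless of date.
Ordering the rest by effective date: D (1/24/2019), F (8/7/2020), C (12/1/2020), E (12/12/2020), A (2/11/2021).
Because F would otherwise rank above C, the subordination swaps them.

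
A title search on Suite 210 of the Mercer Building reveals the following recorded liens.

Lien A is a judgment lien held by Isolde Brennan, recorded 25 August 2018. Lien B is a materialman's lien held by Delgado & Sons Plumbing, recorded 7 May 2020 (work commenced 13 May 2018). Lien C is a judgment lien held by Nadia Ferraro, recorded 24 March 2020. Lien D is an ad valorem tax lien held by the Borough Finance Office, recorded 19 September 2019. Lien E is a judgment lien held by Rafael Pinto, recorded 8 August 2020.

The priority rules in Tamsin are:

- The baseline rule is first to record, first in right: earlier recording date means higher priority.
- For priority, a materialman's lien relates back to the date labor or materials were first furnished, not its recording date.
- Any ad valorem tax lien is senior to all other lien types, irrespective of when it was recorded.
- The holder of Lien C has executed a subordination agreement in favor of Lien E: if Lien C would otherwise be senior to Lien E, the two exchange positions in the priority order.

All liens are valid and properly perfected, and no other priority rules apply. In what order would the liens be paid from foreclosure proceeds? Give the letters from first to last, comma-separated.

D, B, A, E, C

Effective dates after the stated exceptions: B relates back to 13 May 2018 (work commenced).
D, as an ad valorem tax lien, has superpriority and ranks first.
Ordering the rest by effective date: B (13 May 2018), A (25 August 2018), C (24 March 2020), E (8 August 2020).
C would otherwise be senior to E, so under the subordination agreement C and E exchange positions.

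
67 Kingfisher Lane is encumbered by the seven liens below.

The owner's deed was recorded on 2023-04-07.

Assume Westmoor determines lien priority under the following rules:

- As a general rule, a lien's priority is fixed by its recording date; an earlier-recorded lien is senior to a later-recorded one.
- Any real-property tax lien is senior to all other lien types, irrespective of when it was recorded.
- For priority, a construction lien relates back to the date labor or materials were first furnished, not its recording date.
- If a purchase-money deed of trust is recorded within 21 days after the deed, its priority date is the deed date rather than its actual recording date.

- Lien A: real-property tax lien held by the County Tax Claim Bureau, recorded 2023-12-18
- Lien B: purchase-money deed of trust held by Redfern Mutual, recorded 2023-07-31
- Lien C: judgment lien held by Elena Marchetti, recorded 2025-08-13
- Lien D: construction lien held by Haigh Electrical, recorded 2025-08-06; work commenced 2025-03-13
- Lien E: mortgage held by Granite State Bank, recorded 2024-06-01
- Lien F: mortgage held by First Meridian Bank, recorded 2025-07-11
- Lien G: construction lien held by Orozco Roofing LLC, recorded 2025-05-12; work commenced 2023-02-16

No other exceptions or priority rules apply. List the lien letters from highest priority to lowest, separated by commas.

Effective dates: B was recorded 115 days after the deed, outside the 21-day window, so it keeps its recording date; D relates back to 2025-03-13 (work commenced); G is treated as recorded 2023-02-16, the work-commencement date.
A is a real-property tax lien, so it outranks all other liens regardless of date.
Remaining liens by effective date: G (2023-02-16), B (2023-07-31), E (2024-06-01), D (2025-03-13), F (2025-07-11), C (2025-08-13).

A, G, B, E, D, F, C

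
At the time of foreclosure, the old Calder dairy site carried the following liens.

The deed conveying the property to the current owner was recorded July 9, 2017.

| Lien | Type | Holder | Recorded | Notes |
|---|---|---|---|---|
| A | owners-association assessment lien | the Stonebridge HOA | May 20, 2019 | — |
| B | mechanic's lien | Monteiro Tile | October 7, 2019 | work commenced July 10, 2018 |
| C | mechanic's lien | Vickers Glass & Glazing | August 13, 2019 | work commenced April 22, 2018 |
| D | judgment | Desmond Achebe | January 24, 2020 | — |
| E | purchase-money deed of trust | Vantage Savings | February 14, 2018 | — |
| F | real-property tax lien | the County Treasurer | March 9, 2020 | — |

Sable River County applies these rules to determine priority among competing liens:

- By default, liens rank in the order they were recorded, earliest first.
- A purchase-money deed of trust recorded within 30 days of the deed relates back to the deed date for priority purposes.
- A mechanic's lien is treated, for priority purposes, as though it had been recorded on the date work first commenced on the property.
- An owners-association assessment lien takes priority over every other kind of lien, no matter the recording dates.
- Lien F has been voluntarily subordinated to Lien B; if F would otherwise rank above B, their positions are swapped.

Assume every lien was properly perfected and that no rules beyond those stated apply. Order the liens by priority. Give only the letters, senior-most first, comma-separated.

Effective dates: B's effective date is July 10, 2018, when work began; C's effective date is April 22, 2018, when work began; E was recorded 220 days after the deed — beyond 30 days — so no relation-back applies.
A, as an owners-association assessment lien, has superpriority and ranks first.
Remaining liens by effective date: E (February 14, 2018), C (April 22, 2018), B (July 10, 2018), D (January 24, 2020), F (March 9, 2020).
F already ranks below B; the subordination has no effect.

A, E, C, B, D, F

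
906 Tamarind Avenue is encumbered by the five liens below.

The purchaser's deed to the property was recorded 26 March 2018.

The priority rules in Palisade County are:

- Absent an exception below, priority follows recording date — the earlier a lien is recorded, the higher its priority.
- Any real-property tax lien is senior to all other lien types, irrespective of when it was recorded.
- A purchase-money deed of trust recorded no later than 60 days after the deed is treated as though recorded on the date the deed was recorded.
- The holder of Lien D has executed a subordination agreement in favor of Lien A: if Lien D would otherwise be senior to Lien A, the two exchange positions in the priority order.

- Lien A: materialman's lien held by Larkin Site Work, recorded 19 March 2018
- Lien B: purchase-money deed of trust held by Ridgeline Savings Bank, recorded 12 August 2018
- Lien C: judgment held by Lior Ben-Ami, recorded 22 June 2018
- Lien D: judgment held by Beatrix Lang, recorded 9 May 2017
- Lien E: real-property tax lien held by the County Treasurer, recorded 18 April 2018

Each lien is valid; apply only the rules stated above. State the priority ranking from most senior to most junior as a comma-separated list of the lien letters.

Effective dates after the stated exceptions: B was recorded 139 days after the deed — beyond 60 days — so no relation-back applies.
E is a real-property tax lien, so it outranks all other liens regardless of date.
The other liens, earliest effective date first: D (9 May 2017), A (19 March 2018), C (22 June 2018), B (12 August 2018).
The subordination applies — D was senior to A — so D and A swap.

E, A, D, C, B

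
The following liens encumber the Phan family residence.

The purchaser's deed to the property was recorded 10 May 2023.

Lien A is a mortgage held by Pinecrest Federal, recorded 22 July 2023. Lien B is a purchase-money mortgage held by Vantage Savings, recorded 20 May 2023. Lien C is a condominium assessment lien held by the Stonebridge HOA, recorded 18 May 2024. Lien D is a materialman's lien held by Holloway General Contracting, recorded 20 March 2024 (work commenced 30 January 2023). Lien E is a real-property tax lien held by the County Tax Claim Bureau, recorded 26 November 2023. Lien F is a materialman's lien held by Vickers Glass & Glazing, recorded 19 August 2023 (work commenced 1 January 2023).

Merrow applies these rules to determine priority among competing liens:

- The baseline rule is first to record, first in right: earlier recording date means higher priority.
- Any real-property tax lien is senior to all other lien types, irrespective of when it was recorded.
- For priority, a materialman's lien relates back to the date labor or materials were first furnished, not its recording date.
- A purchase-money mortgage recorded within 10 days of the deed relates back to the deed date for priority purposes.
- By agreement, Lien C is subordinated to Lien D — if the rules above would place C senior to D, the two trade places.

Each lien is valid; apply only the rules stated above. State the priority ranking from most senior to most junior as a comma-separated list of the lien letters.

Effective dates: B's effective date is the deed date, 10 May 2023; D's effective date is 30 January 2023, when work began; F's effective date is 1 January 2023, when work began.
E is a real-property tax lien and takes priority over every other lien.
Among the remaining liens, by effective date: F (1 January 2023), D (30 January 2023), B (10 May 2023), A (22 July 2023), C (18 May 2024).
C is already junior to D, so the subordination agreement changes nothing.

E, F, D, B, A, C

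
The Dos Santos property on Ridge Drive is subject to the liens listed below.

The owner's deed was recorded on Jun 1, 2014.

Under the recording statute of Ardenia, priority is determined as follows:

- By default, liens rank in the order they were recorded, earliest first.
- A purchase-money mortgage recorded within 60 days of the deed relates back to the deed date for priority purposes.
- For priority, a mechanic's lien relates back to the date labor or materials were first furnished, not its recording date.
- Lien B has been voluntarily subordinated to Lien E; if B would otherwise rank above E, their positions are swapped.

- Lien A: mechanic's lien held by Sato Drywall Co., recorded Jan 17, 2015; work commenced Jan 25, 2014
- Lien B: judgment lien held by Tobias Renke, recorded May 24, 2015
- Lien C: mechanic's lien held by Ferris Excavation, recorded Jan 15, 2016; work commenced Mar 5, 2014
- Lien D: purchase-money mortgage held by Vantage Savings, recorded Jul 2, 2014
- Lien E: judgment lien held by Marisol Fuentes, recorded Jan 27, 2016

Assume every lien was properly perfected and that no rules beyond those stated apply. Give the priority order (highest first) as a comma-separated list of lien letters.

A, C, D, E, B

Adjusting effective dates: A relates back to Jan 25, 2014 (work commenced); C relates back to Mar 5, 2014 (work commenced); D's effective date is the deed date, Jun 1, 2014.
Ordering by effective date: A (Jan 25, 2014), C (Mar 5, 2014), D (Jun 1, 2014), B (May 24, 2015), E (Jan 27, 2016).
B is senior to E before the subordination, so the two trade places.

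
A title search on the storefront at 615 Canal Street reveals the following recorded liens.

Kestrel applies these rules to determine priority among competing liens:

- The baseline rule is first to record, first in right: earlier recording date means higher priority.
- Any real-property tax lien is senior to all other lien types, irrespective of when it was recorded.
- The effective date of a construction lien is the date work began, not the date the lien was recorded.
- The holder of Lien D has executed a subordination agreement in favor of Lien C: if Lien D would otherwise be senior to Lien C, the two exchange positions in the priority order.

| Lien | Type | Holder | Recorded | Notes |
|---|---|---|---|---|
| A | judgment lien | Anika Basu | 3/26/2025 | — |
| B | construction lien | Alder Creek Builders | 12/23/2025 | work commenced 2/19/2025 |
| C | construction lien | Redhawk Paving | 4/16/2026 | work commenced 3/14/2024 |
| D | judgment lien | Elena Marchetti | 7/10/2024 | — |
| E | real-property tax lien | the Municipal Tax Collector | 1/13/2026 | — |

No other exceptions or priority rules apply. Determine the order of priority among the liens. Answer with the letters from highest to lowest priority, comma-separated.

Effective dates: B is treated as recorded 2/19/2025, the work-commencement date; C is treated as recorded 3/14/2024, the work-commencement date.
E, as a real-property tax lien, has superpriority and ranks first.
Ordering the rest by effective date: C (3/14/2024), D (7/10/2024), B (2/19/2025), A (3/26/2025).
Since D is not senior to C, the subordination leaves the order unchanged.

E, C, D, B, A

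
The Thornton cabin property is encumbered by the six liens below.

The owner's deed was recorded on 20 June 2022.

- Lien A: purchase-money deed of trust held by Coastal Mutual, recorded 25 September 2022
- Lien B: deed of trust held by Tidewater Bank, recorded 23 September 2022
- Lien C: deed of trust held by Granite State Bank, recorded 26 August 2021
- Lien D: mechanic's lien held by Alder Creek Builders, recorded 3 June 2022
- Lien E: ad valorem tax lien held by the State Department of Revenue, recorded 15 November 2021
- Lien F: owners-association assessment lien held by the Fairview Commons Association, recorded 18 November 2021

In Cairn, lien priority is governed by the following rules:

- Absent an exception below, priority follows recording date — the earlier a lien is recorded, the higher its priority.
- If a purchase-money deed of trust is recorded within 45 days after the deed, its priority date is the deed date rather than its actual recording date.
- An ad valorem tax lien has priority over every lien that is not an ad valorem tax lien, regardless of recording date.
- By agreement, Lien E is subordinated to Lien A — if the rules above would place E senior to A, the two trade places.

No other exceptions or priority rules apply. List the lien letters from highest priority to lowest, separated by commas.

Adjusting effective dates: A was recorded 97 days after the deed — beyond 45 days — so no relation-back applies.
E, as an ad valorem tax lien, has superpriority and ranks first.
Ordering the rest by effective date: C (26 August 2021), F (18 November 2021), D (3 June 2022), B (23 September 2022), A (25 September 2022).
E is senior to A before the subordination, so the two trade places.

A, C, F, D, B, E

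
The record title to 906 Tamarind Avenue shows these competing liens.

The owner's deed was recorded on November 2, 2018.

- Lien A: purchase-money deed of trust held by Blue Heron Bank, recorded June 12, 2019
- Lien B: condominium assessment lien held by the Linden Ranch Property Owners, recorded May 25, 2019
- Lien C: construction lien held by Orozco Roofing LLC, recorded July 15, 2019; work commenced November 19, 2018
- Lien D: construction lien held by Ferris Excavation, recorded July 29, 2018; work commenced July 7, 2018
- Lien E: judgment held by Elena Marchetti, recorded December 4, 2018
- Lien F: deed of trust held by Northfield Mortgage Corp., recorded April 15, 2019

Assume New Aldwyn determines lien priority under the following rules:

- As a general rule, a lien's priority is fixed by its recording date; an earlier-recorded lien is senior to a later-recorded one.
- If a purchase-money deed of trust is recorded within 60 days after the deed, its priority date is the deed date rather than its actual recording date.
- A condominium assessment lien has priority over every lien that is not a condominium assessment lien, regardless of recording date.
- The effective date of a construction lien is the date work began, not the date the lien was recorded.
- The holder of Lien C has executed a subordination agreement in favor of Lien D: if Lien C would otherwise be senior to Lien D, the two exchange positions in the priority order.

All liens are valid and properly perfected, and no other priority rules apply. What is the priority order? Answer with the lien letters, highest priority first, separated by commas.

B, D, C, E, F, A

Effective dates: A missed the 60-day window (222 days after the deed), so its recording date stands; C is treated as recorded November 19, 2018, the work-commencement date; D is treated as recorded July 7, 2018, the work-commencement date.
B is a condominium assessment lien and takes priority over every other lien.
The other liens, earliest effective date first: D (July 7, 2018), C (November 19, 2018), E (December 4, 2018), F (April 15, 2019), A (June 12, 2019).
Since C is not senior to D, the subordination leaves the order unchanged.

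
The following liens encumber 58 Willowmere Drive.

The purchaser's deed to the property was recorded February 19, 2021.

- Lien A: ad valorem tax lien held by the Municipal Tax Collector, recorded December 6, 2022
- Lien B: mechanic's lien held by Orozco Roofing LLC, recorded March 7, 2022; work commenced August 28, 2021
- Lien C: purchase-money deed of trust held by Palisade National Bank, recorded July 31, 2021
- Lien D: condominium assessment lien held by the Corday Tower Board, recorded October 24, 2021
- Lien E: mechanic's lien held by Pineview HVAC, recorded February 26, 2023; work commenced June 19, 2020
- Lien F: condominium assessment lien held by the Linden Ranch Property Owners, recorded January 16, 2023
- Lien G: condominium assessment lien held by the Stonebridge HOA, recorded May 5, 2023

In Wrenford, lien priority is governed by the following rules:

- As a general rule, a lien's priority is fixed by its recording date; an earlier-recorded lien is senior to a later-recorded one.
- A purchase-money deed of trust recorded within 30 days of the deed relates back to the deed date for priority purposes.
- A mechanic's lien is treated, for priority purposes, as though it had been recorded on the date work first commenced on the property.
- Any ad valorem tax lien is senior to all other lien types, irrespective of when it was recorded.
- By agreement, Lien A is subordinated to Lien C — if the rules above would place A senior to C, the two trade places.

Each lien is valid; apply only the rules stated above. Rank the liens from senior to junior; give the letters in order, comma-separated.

First, effective dates: B's effective date is August 28, 2021, when work began; C was recorded 162 days after the deed, outside the 30-day window, so it keeps its recording date; E's effective date is June 19, 2020, when work began.
A is an ad valorem tax lien and takes priority over every other lien.
Among the remaining liens, by effective date: E (June 19, 2020), C (July 31, 2021), B (August 28, 2021), D (October 24, 2021), F (January 16, 2023), G (May 5, 2023).
A is senior to C before the subordination, so the two trade places.

C, E, A, B, D, F, G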